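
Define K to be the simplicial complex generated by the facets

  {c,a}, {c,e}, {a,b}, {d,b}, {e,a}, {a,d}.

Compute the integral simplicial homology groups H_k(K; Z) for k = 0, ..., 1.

Fix the vertex order a < b < c < d < e and write every simplex with vertices in increasing order. Then dim K = 1 and the simplices of K are:

  0-simplices (5): a, b, c, d, e
  1-simplices (6): ab, ac, ad, ae, bd, ce

giving chain groups C_0 ≅ Z^5, C_1 ≅ Z^6.

∂_1: C_1 → C_0 sends each edge [p,q] (with p < q) to q − p.
As a 5×6 matrix over Z this has rank 4, with invariant factors (1,1,1,1).

From H_k ≅ ker(∂_k) / im(∂_{k+1}) we obtain:

  H_0: rank C_0 − rank ∂_1 = 5 − 4 = 1, and the invariant factors of ∂_1 are all 1, so H_0 ≅ Z.
  H_1: rank ker ∂_1 − rank ∂_2 = (6 − 4) − 0 = 2, and there is no ∂_2, so H_1 ≅ Z^2.

As a check, the Euler characteristic is 5 − 6 = -1, which agrees with 1 − 2 = -1.

H_0 = Z,  H_1 = Z^2.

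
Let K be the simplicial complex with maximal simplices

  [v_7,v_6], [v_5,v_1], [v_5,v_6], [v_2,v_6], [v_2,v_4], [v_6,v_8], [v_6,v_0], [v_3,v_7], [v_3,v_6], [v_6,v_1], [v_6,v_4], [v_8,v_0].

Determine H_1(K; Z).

H_1 ≅ Z^4.

Order the vertices as v_0 < v_1 < v_2 < v_3 < v_4 < v_5 < v_6 < v_7 < v_8. Listing each simplex with vertices in this order, K has dimension 1 with simplices:

  0-simplices (9): [v_0], [v_1], [v_2], [v_3], [v_4], [v_5], [v_6], [v_7], [v_8]
  1-simplices (12): [v_0,v_6], [v_0,v_8], [v_1,v_5], [v_1,v_6], [v_2,v_4], [v_2,v_6], [v_3,v_6], [v_3,v_7], [v_4,v_6], [v_5,v_6], [v_6,v_7], [v_6,v_8]

so the chain groups are C_0 ≅ Z^9, C_1 ≅ Z^12.

Boundary ∂_1: C_1 → C_0 is given by ∂[p,q] = [q] − [p]. For instance
  ∂[v_3,v_7] = [v_7] − [v_3].
As a 9×12 matrix over Z this has rank 8, with invariant factors (1,1,1,1,1,1,1,1).

From H_k ≅ ker(∂_k) / im(∂_{k+1}) we obtain:

  H_1: rank ker ∂_1 − rank ∂_2 = (12 − 8) − 0 = 4, and there is no ∂_2, so H_1 = Z^4.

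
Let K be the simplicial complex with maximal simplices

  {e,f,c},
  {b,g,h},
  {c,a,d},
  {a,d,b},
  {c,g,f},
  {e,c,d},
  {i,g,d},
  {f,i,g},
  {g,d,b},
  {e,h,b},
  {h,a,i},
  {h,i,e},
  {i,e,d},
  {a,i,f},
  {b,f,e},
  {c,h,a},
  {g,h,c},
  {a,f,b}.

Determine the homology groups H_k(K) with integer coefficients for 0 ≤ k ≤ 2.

We work with the vertex ordering a < b < c < d < e < f < g < h < i. The simplices of K, each written with vertices in increasing order, are:

  0-simplices (9): a, b, c, d, e, f, g, h, i
  1-simplices (27): ab, ac, ad, af, ah, ai, bd, be, bf, bg, bh, cd, ce, cf, cg, ch, de, dg, di, ef, eh, ei, fg, fi, gh, gi, hi
  2-simplices (18): abd, abf, acd, ach, afi, ahi, bdg, bef, beh, bgh, cde, cef, cfg, cgh, dei, dgi, ehi, fgi

giving chain groups C_0 ≅ Z^9, C_1 ≅ Z^27, C_2 ≅ Z^18.

The boundary map ∂_1: C_1 → C_0 sends each edge [p,q] (with p < q) to q − p. For instance
  ∂dg = g − d.
The resulting 9×27 matrix has rank 8, and its Smith normal form has invariant factors (1,1,1,1,1,1,1,1).

Boundary ∂_2: C_2 → C_1 maps a triangle to the signed sum of its edges. For instance
  ∂acd = cd − ad + ac,
  ∂dei = ei − di + de.
As a 27×18 matrix over Z this has rank 17, with invariant factors (1,1,1,1,1,1,1,1,1,1,1,1,1,1,1,1,1).

From H_k ≅ ker(∂_k) / im(∂_{k+1}) we obtain:

  H_0: rank C_0 − rank ∂_1 = 9 − 8 = 1, and the invariant factors of ∂_1 are all 1, so H_0 = Z.
  H_1: rank ker ∂_1 − rank ∂_2 = (27 − 8) − 17 = 2, and the invariant factors of ∂_2 are all 1, so H_1 = Z^2.
  H_2: rank ker ∂_2 − rank ∂_3 = (18 − 17) − 0 = 1, and there is no ∂_3, so H_2 = Z.

(K is a triangulation of the torus T^2.)

H_0 = Z,  H_1 = Z^2,  H_2 = Z.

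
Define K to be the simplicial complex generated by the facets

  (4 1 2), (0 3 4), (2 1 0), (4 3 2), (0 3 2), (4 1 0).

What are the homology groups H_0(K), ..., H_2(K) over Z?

H_0 = Z,  H_1 = 0,  H_2 = Z.

We work with the vertex ordering 0 < 1 < 2 < 3 < 4. The simplices of K, each written with vertices in increasing order, are:

  0-simplices (5): [0], [1], [2], [3], [4]
  1-simplices (9): [0,1], [0,2], [0,3], [0,4], [1,2], [1,4], [2,3], [2,4], [3,4]
  2-simplices (6): [0,1,2], [0,1,4], [0,2,3], [0,3,4], [1,2,4], [2,3,4]

Hence C_0 ≅ Z^5, C_1 ≅ Z^9, C_2 ≅ Z^6.

∂_1: C_1 → C_0 sends each edge [p,q] (with p < q) to q − p. For instance
  ∂[0,2] = [2] − [0].
This gives a 5×9 integer matrix of rank 4; reducing to Smith normal form yields diagonal entries (1,1,1,1).

∂_2: C_2 → C_1 acts by ∂[p,q,r] = [q,r] − [p,r] + [p,q]. For instance
  ∂[2,3,4] = [3,4] − [2,4] + [2,3],
  ∂[0,1,4] = [1,4] − [0,4] + [0,1].
This gives a 9×6 integer matrix of rank 5; reducing to Smith normal form yields diagonal entries (1,1,1,1,1).

Computing H_k = (kernel of ∂_k) / (image of ∂_{k+1}):

  H_0: rank C_0 − rank ∂_1 = 5 − 4 = 1, and the invariant factors of ∂_1 are all 1, so H_0 ≅ Z.
  H_1: rank ker ∂_1 − rank ∂_2 = (9 − 4) − 5 = 0, and the invariant factors of ∂_2 are all 1, so H_1 ≅ 0.
  H_2: rank ker ∂_2 − rank ∂_3 = (6 − 5) − 0 = 1, and there is no ∂_3, so H_2 ≅ Z.

As a check, the Euler characteristic is 5 − 9 + 6 = 2, which agrees with 1 − 0 + 1 = 2.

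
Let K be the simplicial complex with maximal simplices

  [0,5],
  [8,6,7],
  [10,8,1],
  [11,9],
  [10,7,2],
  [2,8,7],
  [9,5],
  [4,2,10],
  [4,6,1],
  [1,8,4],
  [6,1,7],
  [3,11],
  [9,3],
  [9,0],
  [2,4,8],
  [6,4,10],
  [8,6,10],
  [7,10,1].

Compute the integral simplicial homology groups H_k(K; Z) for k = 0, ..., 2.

H_0 ≅ Z^2,  H_1 ≅ Z^2 ⊕ Z/2Z,  H_2 = 0.

K has 12 vertices, 24 edges, 12 triangles.
rank ∂_0 = 0, rank ∂_1 = 10 ⇒ b_0 = 12 − 0 − 10 = 2; all invariant factors of ∂_1 are 1 so no torsion. So H_0 = Z^2.
rank ∂_1 = 10, rank ∂_2 = 12 ⇒ b_1 = 24 − 10 − 12 = 2; ∂_2 has invariant factor(s) [2] giving torsion. So H_1 = Z^2 ⊕ Z/2Z.
rank ∂_2 = 12, rank ∂_3 = 0 ⇒ b_2 = 12 − 12 − 0 = 0. So H_2 = 0.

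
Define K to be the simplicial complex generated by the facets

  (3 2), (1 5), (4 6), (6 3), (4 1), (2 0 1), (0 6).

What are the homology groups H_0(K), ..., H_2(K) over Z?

H_0 ≅ Z,  H_1 ≅ Z^2,  H_2 = 0.

We work with the vertex ordering 0 < 1 < 2 < 3 < 4 < 5 < 6. The simplices of K, each written with vertices in increasing order, are:

  0-simplices (7): [0], [1], [2], [3], [4], [5], [6]
  1-simplices (9): [0,1], [0,2], [0,6], [1,2], [1,4], [1,5], [2,3], [3,6], [4,6]
  2-simplices (1): [0,1,2]

so the chain groups are C_0 ≅ Z^7, C_1 ≅ Z^9, C_2 ≅ Z^1.

Boundary ∂_1: C_1 → C_0 is given by ∂[p,q] = [q] − [p]. For instance
  ∂[0,2] = [2] − [0].
The 7×9 boundary matrix has rank 6 and Smith normal form diag(1,1,1,1,1,1).

The boundary map ∂_2: C_2 → C_1 acts by ∂[p,q,r] = [q,r] − [p,r] + [p,q]. For instance
  ∂[0,1,2] = [1,2] − [0,2] + [0,1].
This gives a 9×1 integer matrix of rank 1; reducing to Smith normal form yields diagonal entries (1).

Now H_k = ker ∂_k / im ∂_{k+1}, so:

  H_0: rank C_0 − rank ∂_1 = 7 − 6 = 1, and the invariant factors of ∂_1 are all 1, so H_0 = Z.
  H_1: rank ker ∂_1 − rank ∂_2 = (9 − 6) − 1 = 2, and the invariant factors of ∂_2 are all 1, so H_1 = Z^2.
  H_2: rank ker ∂_2 − rank ∂_3 = (1 − 1) − 0 = 0, and there is no ∂_3, so H_2 = 0.

As a check, the Euler characteristic is 7 − 9 + 1 = -1, which agrees with 1 − 2 + 0 = -1.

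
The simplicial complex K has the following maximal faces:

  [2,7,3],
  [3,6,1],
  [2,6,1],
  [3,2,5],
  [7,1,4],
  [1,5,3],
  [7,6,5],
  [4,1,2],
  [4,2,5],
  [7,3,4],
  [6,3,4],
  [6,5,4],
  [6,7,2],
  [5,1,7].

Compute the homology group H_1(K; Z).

H_1 = Z^2.

We work with the vertex ordering 1 < 2 < 3 < 4 < 5 < 6 < 7. The simplices of K, each written with vertices in increasing order, are:

  0-simplices (7): [1], [2], [3], [4], [5], [6], [7]
  1-simplices (21): [1,2], [1,3], [1,4], [1,5], [1,6], [1,7], [2,3], [2,4], [2,5], [2,6], [2,7], [3,4], [3,5], [3,6], [3,7], [4,5], [4,6], [4,7], [5,6], [5,7], [6,7]
  2-simplices (14): [1,2,4], [1,2,6], [1,3,5], [1,3,6], [1,4,7], [1,5,7], [2,3,5], [2,3,7], [2,4,5], [2,6,7], [3,4,6], [3,4,7], [4,5,6], [5,6,7]

Hence C_0 ≅ Z^7, C_1 ≅ Z^21, C_2 ≅ Z^14.

The boundary map ∂_1: C_1 → C_0 maps an edge to its endpoints' difference, ∂[p,q] = q − p.
As a 7×21 matrix over Z this has rank 6, with invariant factors (1,1,1,1,1,1).

Boundary ∂_2: C_2 → C_1 acts by ∂[p,q,r] = [q,r] − [p,r] + [p,q]. For instance
  ∂[2,3,7] = [3,7] − [2,7] + [2,3],
  ∂[2,4,5] = [4,5] − [2,5] + [2,4].
As a 21×14 matrix over Z this has rank 13, with invariant factors (1,1,1,1,1,1,1,1,1,1,1,1,1).

Reading off H_k = ker ∂_k / im ∂_{k+1}:

  H_1: rank ker ∂_1 − rank ∂_2 = (21 − 6) − 13 = 2, and the invariant factors of ∂_2 are all 1, so H_1 ≅ Z^2.

(K is a triangulation of the torus T^2.)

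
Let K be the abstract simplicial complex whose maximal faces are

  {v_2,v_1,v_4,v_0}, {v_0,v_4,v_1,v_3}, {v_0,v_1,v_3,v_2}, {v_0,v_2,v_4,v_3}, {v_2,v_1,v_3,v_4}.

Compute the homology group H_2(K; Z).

H_2 ≅ 0.

K has 5 vertices, 10 edges, 10 triangles, 5 3-simplices.
rank ∂_2 = 6, rank ∂_3 = 4 ⇒ b_2 = 10 − 6 − 4 = 0; all invariant factors of ∂_3 are 1 so no torsion. So H_2 ≅ 0.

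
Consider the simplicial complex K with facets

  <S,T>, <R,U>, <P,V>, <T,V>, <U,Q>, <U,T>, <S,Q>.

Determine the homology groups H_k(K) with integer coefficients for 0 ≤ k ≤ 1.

H_0 = Z,  H_1 = Z.

Take the total order P < Q < R < S < T < U < V on the vertex set. Then K (dimension 1) consists of the simplices:

  0-simplices (7): P, Q, R, S, T, U, V
  1-simplices (7): PV, QS, QU, RU, ST, TU, TV

so the chain groups are C_0 ≅ Z^7, C_1 ≅ Z^7.

∂_1: C_1 → C_0 maps an edge to its endpoints' difference, ∂[p,q] = q − p.
As a 7×7 matrix over Z this has rank 6, with invariant factors (1,1,1,1,1,1).

Reading off H_k = ker ∂_k / im ∂_{k+1}:

  H_0: rank C_0 − rank ∂_1 = 7 − 6 = 1, and the invariant factors of ∂_1 are all 1, so H_0 ≅ Z.
  H_1: rank ker ∂_1 − rank ∂_2 = (7 − 6) − 0 = 1, and there is no ∂_2, so H_1 ≅ Z.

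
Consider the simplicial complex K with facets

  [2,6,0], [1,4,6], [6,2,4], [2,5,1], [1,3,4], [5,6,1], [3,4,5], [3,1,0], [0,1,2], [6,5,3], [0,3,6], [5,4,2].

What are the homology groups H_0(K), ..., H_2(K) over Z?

Fix the vertex order 0 < 1 < 2 < 3 < 4 < 5 < 6 and write every simplex with vertices in increasing order. Then dim K = 2 and the simplices of K are:

  0-simplices (7): [0], [1], [2], [3], [4], [5], [6]
  1-simplices (18): [0,1], [0,2], [0,3], [0,6], [1,2], [1,3], [1,4], [1,5], [1,6], [2,4], [2,5], [2,6], [3,4], [3,5], [3,6], [4,5], [4,6], [5,6]
  2-simplices (12): [0,1,2], [0,1,3], [0,2,6], [0,3,6], [1,2,5], [1,3,4], [1,4,6], [1,5,6], [2,4,5], [2,4,6], [3,4,5], [3,5,6]

so the chain groups are C_0 ≅ Z^7, C_1 ≅ Z^18, C_2 ≅ Z^12.

∂_1: C_1 → C_0 is given by ∂[p,q] = [q] − [p]. For instance
  ∂[1,2] = [2] − [1].
The resulting 7×18 matrix has rank 6, and its Smith normal form has invariant factors (1,1,1,1,1,1).

Boundary ∂_2: C_2 → C_1 maps a triangle to the signed sum of its edges. For instance
  ∂[0,1,3] = [1,3] − [0,3] + [0,1],
  ∂[0,1,2] = [1,2] − [0,2] + [0,1].
The resulting 18×12 matrix has rank 12, and its Smith normal form has invariant factors (1,1,1,1,1,1,1,1,1,1,1,2).

Reading off H_k = ker ∂_k / im ∂_{k+1}:

  H_0: rank C_0 − rank ∂_1 = 7 − 6 = 1, and the invariant factors of ∂_1 are all 1, so H_0 = Z.
  H_1: rank ker ∂_1 − rank ∂_2 = (18 − 6) − 12 = 0, and ∂_2 has invariant factor 2 > 1, so H_1 = Z/2.
  H_2: rank ker ∂_2 − rank ∂_3 = (12 − 12) − 0 = 0, and there is no ∂_3, so H_2 = 0.

As a check, the Euler characteristic is 7 − 18 + 12 = 1, which agrees with 1 − 0 + 0 = 1.
(K is a triangulation of the real projective plane RP^2.)

H_0 = Z,  H_1 = Z/2,  H_2 = 0.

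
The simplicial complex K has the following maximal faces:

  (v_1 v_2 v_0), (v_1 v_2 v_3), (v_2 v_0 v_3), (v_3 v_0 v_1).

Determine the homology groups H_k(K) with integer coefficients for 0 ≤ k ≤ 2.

Take the total order v_0 < v_1 < v_2 < v_3 on the vertex set. Then K (dimension 2) consists of the simplices:

  0-simplices (4): [v_0], [v_1], [v_2], [v_3]
  1-simplices (6): [v_0,v_1], [v_0,v_2], [v_0,v_3], [v_1,v_2], [v_1,v_3], [v_2,v_3]
  2-simplices (4): [v_0,v_1,v_2], [v_0,v_1,v_3], [v_0,v_2,v_3], [v_1,v_2,v_3]

so the chain groups are C_0 ≅ Z^4, C_1 ≅ Z^6, C_2 ≅ Z^4.

Boundary ∂_1: C_1 → C_0 is given by ∂[p,q] = [q] − [p].
This gives a 4×6 integer matrix of rank 3; reducing to Smith normal form yields diagonal entries (1,1,1).

∂_2: C_2 → C_1 acts by ∂[p,q,r] = [q,r] − [p,r] + [p,q]. For instance
  ∂[v_1,v_2,v_3] = [v_2,v_3] − [v_1,v_3] + [v_1,v_2],
  ∂[v_0,v_1,v_3] = [v_1,v_3] − [v_0,v_3] + [v_0,v_1].
As a 6×4 matrix over Z this has rank 3, with invariant factors (1,1,1).

Now H_k = ker ∂_k / im ∂_{k+1}, so:

  H_0: rank C_0 − rank ∂_1 = 4 − 3 = 1, and the invariant factors of ∂_1 are all 1, so H_0 ≅ Z.
  H_1: rank ker ∂_1 − rank ∂_2 = (6 − 3) − 3 = 0, and the invariant factors of ∂_2 are all 1, so H_1 ≅ 0.
  H_2: rank ker ∂_2 − rank ∂_3 = (4 − 3) − 0 = 1, and there is no ∂_3, so H_2 ≅ Z.

H_0 = Z,  H_1 = 0,  H_2 = Z.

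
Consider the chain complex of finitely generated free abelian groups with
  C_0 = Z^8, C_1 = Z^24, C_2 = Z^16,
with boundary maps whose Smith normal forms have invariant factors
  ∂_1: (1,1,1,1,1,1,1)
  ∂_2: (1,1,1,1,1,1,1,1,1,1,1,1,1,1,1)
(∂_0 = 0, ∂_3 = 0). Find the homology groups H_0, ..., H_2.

H_0 = Z,  H_1 = Z^2,  H_2 = Z.

H_0: b_0 = 8 − 0 − 7 = 1; torsion from ∂_1 factors > 1: none. So H_0 = Z.
H_1: b_1 = 24 − 7 − 15 = 2; torsion from ∂_2 factors > 1: none. So H_1 = Z^2.
H_2: b_2 = 16 − 15 − 0 = 1; torsion from ∂_3 factors > 1: none. So H_2 = Z.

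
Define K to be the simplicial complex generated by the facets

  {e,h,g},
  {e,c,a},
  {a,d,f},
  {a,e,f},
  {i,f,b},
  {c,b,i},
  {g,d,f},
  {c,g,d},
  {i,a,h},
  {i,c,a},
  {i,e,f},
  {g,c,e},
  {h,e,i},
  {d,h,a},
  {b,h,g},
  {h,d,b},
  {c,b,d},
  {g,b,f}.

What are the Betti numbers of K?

Take the total order a < b < c < d < e < f < g < h < i on the vertex set. Then K (dimension 2) consists of the simplices:

  0-simplices (9): a, b, c, d, e, f, g, h, i
  1-simplices (27): ac, ad, ae, af, ah, ai, bc, bd, bf, bg, bh, bi, cd, ce, cg, ci, df, dg, dh, ef, eg, eh, ei, fg, fi, gh, hi
  2-simplices (18): ace, aci, adf, adh, aef, ahi, bcd, bci, bdh, bfg, bfi, bgh, cdg, ceg, dfg, efi, egh, ehi

Hence C_0 ≅ Z^9, C_1 ≅ Z^27, C_2 ≅ Z^18.

Boundary ∂_1: C_1 → C_0 sends each edge [p,q] (with p < q) to q − p. For instance
  ∂cg = g − c.
The 9×27 boundary matrix has rank 8 and Smith normal form diag(1,1,1,1,1,1,1,1).

∂_2: C_2 → C_1 acts by ∂[p,q,r] = [q,r] − [p,r] + [p,q]. For instance
  ∂ehi = hi − ei + eh,
  ∂bdh = dh − bh + bd.
The resulting 27×18 matrix has rank 18, and its Smith normal form has invariant factors (1,1,1,1,1,1,1,1,1,1,1,1,1,1,1,1,1,2).

Reading off H_k = ker ∂_k / im ∂_{k+1}:

  H_0: rank C_0 − rank ∂_1 = 9 − 8 = 1, and the invariant factors of ∂_1 are all 1, so H_0 ≅ Z.
  H_1: rank ker ∂_1 − rank ∂_2 = (27 − 8) − 18 = 1, and ∂_2 has invariant factor 2 > 1, so H_1 ≅ Z ⊕ Z/2.
  H_2: rank ker ∂_2 − rank ∂_3 = (18 − 18) − 0 = 0, and there is no ∂_3, so H_2 ≅ 0.

Hence the Betti numbers are b_0 = 1, b_1 = 1, b_2 = 0.

b_0 = 1, b_1 = 1, b_2 = 0.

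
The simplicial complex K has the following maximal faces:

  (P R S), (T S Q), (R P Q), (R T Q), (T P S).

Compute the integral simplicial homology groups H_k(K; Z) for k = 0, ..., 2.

Take the total order P < Q < R < S < T on the vertex set. Then K (dimension 2) consists of the simplices:

  0-simplices (5): P, Q, R, S, T
  1-simplices (10): PQ, PR, PS, PT, QR, QS, QT, RS, RT, ST
  2-simplices (5): PQR, PRS, PST, QRT, QST

giving chain groups C_0 ≅ Z^5, C_1 ≅ Z^10, C_2 ≅ Z^5.

The boundary map ∂_1: C_1 → C_0 is given by ∂[p,q] = [q] − [p].
As a 5×10 matrix over Z this has rank 4, with invariant factors (1,1,1,1).

The boundary map ∂_2: C_2 → C_1 sends each 2-simplex [p,q,r] to [q,r] − [p,r] + [p,q]. For instance
  ∂QST = ST − QT + QS,
  ∂PRS = RS − PS + PR.
As a 10×5 matrix over Z this has rank 5, with invariant factors (1,1,1,1,1).

From H_k ≅ ker(∂_k) / im(∂_{k+1}) we obtain:

  H_0: rank C_0 − rank ∂_1 = 5 − 4 = 1, and the invariant factors of ∂_1 are all 1, so H_0 = Z.
  H_1: rank ker ∂_1 − rank ∂_2 = (10 − 4) − 5 = 1, and the invariant factors of ∂_2 are all 1, so H_1 = Z.
  H_2: rank ker ∂_2 − rank ∂_3 = (5 − 5) − 0 = 0, and there is no ∂_3, so H_2 = 0.

As a check, the Euler characteristic is 5 − 10 + 5 = 0, which agrees with 1 − 1 + 0 = 0.

H_0 ≅ Z,  H_1 ≅ Z,  H_2 = 0.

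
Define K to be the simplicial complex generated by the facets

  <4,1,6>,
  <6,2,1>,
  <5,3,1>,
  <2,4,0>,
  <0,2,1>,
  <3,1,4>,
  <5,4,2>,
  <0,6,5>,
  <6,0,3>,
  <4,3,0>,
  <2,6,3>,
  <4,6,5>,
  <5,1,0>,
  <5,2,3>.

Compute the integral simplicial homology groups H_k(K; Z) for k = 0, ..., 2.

H_0 ≅ Z,  H_1 ≅ Z^2,  H_2 ≅ Z.

Fix the vertex order 0 < 1 < 2 < 3 < 4 < 5 < 6 and write every simplex with vertices in increasing order. Then dim K = 2 and the simplices of K are:

  0-simplices (7): [0], [1], [2], [3], [4], [5], [6]
  1-simplices (21): [0,1], [0,2], [0,3], [0,4], [0,5], [0,6], [1,2], [1,3], [1,4], [1,5], [1,6], [2,3], [2,4], [2,5], [2,6], [3,4], [3,5], [3,6], [4,5], [4,6], [5,6]
  2-simplices (14): [0,1,2], [0,1,5], [0,2,4], [0,3,4], [0,3,6], [0,5,6], [1,2,6], [1,3,4], [1,3,5], [1,4,6], [2,3,5], [2,3,6], [2,4,5], [4,5,6]

so the chain groups are C_0 ≅ Z^7, C_1 ≅ Z^21, C_2 ≅ Z^14.

∂_1: C_1 → C_0 is given by ∂[p,q] = [q] − [p]. For instance
  ∂[0,4] = [4] − [0].
This gives a 7×21 integer matrix of rank 6; reducing to Smith normal form yields diagonal entries (1,1,1,1,1,1).

The boundary map ∂_2: C_2 → C_1 maps a triangle to the signed sum of its edges. For instance
  ∂[0,3,4] = [3,4] − [0,4] + [0,3],
  ∂[0,1,2] = [1,2] − [0,2] + [0,1].
The resulting 21×14 matrix has rank 13, and its Smith normal form has invariant factors (1,1,1,1,1,1,1,1,1,1,1,1,1).

Computing H_k = (kernel of ∂_k) / (image of ∂_{k+1}):

  H_0: rank C_0 − rank ∂_1 = 7 − 6 = 1, and the invariant factors of ∂_1 are all 1, so H_0 ≅ Z.
  H_1: rank ker ∂_1 − rank ∂_2 = (21 − 6) − 13 = 2, and the invariant factors of ∂_2 are all 1, so H_1 ≅ Z^2.
  H_2: rank ker ∂_2 − rank ∂_3 = (14 − 13) − 0 = 1, and there is no ∂_3, so H_2 ≅ Z.

As a check, the Euler characteristic is 7 − 21 + 14 = 0, which agrees with 1 − 2 + 1 = 0.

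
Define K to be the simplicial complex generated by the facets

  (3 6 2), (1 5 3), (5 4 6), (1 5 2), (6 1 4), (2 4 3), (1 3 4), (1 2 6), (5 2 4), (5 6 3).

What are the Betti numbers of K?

b_0 = 1, b_1 = 0, b_2 = 0.

Fix the vertex order 1 < 2 < 3 < 4 < 5 < 6 and write every simplex with vertices in increasing order. Then dim K = 2 and the simplices of K are:

  0-simplices (6): [1], [2], [3], [4], [5], [6]
  1-simplices (15): [1,2], [1,3], [1,4], [1,5], [1,6], [2,3], [2,4], [2,5], [2,6], [3,4], [3,5], [3,6], [4,5], [4,6], [5,6]
  2-simplices (10): [1,2,5], [1,2,6], [1,3,4], [1,3,5], [1,4,6], [2,3,4], [2,3,6], [2,4,5], [3,5,6], [4,5,6]

giving chain groups C_0 ≅ Z^6, C_1 ≅ Z^15, C_2 ≅ Z^10.

∂_1: C_1 → C_0 sends each edge [p,q] (with p < q) to q − p. For instance
  ∂[3,5] = [5] − [3].
This gives a 6×15 integer matrix of rank 5; reducing to Smith normal form yields diagonal entries (1,1,1,1,1).

∂_2: C_2 → C_1 sends each 2-simplex [p,q,r] to [q,r] − [p,r] + [p,q]. For instance
  ∂[2,3,4] = [3,4] − [2,4] + [2,3],
  ∂[1,2,6] = [2,6] − [1,6] + [1,2].
The resulting 15×10 matrix has rank 10, and its Smith normal form has invariant factors (1,1,1,1,1,1,1,1,1,2).

From H_k ≅ ker(∂_k) / im(∂_{k+1}) we obtain:

  H_0: rank C_0 − rank ∂_1 = 6 − 5 = 1, and the invariant factors of ∂_1 are all 1, so H_0 ≅ Z.
  H_1: rank ker ∂_1 − rank ∂_2 = (15 − 5) − 10 = 0, and ∂_2 has invariant factor 2 > 1, so H_1 ≅ Z/2.
  H_2: rank ker ∂_2 − rank ∂_3 = (10 − 10) − 0 = 0, and there is no ∂_3, so H_2 ≅ 0.

(K is a triangulation of the real projective plane RP^2.)

Hence the Betti numbers are b_0 = 1, b_1 = 0, b_2 = 0.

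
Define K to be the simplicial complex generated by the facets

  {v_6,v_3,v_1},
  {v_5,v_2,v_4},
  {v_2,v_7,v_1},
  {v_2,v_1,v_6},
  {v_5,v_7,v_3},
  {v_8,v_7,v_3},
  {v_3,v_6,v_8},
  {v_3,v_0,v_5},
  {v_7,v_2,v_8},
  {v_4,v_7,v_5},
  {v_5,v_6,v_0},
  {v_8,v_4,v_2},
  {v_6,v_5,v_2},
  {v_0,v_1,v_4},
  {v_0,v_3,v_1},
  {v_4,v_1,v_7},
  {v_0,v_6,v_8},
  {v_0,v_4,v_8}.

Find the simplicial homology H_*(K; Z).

We work with the vertex ordering v_0 < v_1 < v_2 < v_3 < v_4 < v_5 < v_6 < v_7 < v_8. The simplices of K, each written with vertices in increasing order, are:

  0-simplices (9): [v_0], [v_1], [v_2], [v_3], [v_4], [v_5], [v_6], [v_7], [v_8]
  1-simplices (27): (27 of them)
  2-simplices (18): (18 of them)

Hence C_0 ≅ Z^9, C_1 ≅ Z^27, C_2 ≅ Z^18.

∂_1: C_1 → C_0 maps an edge to its endpoints' difference, ∂[p,q] = q − p.
The 9×27 boundary matrix has rank 8 and Smith normal form diag(1,1,1,1,1,1,1,1).

The boundary map ∂_2: C_2 → C_1 maps a triangle to the signed sum of its edges. For instance
  ∂[v_1,v_2,v_6] = [v_2,v_6] − [v_1,v_6] + [v_1,v_2],
  ∂[v_2,v_7,v_8] = [v_7,v_8] − [v_2,v_8] + [v_2,v_7].
As a 27×18 matrix over Z this has rank 18, with invariant factors (1,1,1,1,1,1,1,1,1,1,1,1,1,1,1,1,1,2).

From H_k ≅ ker(∂_k) / im(∂_{k+1}) we obtain:

  H_0: rank C_0 − rank ∂_1 = 9 − 8 = 1, and the invariant factors of ∂_1 are all 1, so H_0 ≅ Z.
  H_1: rank ker ∂_1 − rank ∂_2 = (27 − 8) − 18 = 1, and ∂_2 has invariant factor 2 > 1, so H_1 ≅ Z ⊕ Z/2Z.
  H_2: rank ker ∂_2 − rank ∂_3 = (18 − 18) − 0 = 0, and there is no ∂_3, so H_2 ≅ 0.

As a check, the Euler characteristic is 9 − 27 + 18 = 0, which agrees with 1 − 1 + 0 = 0.

H_0 = Z,  H_1 = Z ⊕ Z/2Z,  H_2 = 0.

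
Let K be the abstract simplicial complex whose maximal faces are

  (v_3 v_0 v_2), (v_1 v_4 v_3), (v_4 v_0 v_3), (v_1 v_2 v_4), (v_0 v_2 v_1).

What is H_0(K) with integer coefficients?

We work with the vertex ordering v_0 < v_1 < v_2 < v_3 < v_4. The simplices of K, each written with vertices in increasing order, are:

  0-simplices (5): [v_0], [v_1], [v_2], [v_3], [v_4]
  1-simplices (10): [v_0,v_1], [v_0,v_2], [v_0,v_3], [v_0,v_4], [v_1,v_2], [v_1,v_3], [v_1,v_4], [v_2,v_3], [v_2,v_4], [v_3,v_4]
  2-simplices (5): [v_0,v_1,v_2], [v_0,v_2,v_3], [v_0,v_3,v_4], [v_1,v_2,v_4], [v_1,v_3,v_4]

so the chain groups are C_0 ≅ Z^5, C_1 ≅ Z^10, C_2 ≅ Z^5.

The boundary map ∂_1: C_1 → C_0 is given by ∂[p,q] = [q] − [p]. For instance
  ∂[v_1,v_3] = [v_3] − [v_1].
As a 5×10 matrix over Z this has rank 4, with invariant factors (1,1,1,1).

The boundary map ∂_2: C_2 → C_1 acts by ∂[p,q,r] = [q,r] − [p,r] + [p,q]. For instance
  ∂[v_0,v_3,v_4] = [v_3,v_4] − [v_0,v_4] + [v_0,v_3],
  ∂[v_0,v_1,v_2] = [v_1,v_2] − [v_0,v_2] + [v_0,v_1].
This gives a 10×5 integer matrix of rank 5; reducing to Smith normal form yields diagonal entries (1,1,1,1,1).

Reading off H_k = ker ∂_k / im ∂_{k+1}:

  H_0: rank C_0 − rank ∂_1 = 5 − 4 = 1, and the invariant factors of ∂_1 are all 1, so H_0 ≅ Z.

H_0 ≅ Z.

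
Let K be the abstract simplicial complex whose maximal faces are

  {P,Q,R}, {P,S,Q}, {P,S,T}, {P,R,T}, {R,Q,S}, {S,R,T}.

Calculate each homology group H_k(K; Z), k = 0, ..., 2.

Fix the vertex order P < Q < R < S < T and write every simplex with vertices in increasing order. Then dim K = 2 and the simplices of K are:

  0-simplices (5): P, Q, R, S, T
  1-simplices (9): PQ, PR, PS, PT, QR, QS, RS, RT, ST
  2-simplices (6): PQR, PQS, PRT, PST, QRS, RST

so the chain groups are C_0 ≅ Z^5, C_1 ≅ Z^9, C_2 ≅ Z^6.

∂_1: C_1 → C_0 is given by ∂[p,q] = [q] − [p]. For instance
  ∂PT = T − P.
As a 5×9 matrix over Z this has rank 4, with invariant factors (1,1,1,1).

The boundary map ∂_2: C_2 → C_1 acts by ∂[p,q,r] = [q,r] − [p,r] + [p,q]. For instance
  ∂PQS = QS − PS + PQ,
  ∂PRT = RT − PT + PR.
As a 9×6 matrix over Z this has rank 5, with invariant factors (1,1,1,1,1).

Computing H_k = (kernel of ∂_k) / (image of ∂_{k+1}):

  H_0: rank C_0 − rank ∂_1 = 5 − 4 = 1, and the invariant factors of ∂_1 are all 1, so H_0 ≅ Z.
  H_1: rank ker ∂_1 − rank ∂_2 = (9 − 4) − 5 = 0, and the invariant factors of ∂_2 are all 1, so H_1 ≅ 0.
  H_2: rank ker ∂_2 − rank ∂_3 = (6 − 5) − 0 = 1, and there is no ∂_3, so H_2 ≅ Z.

H_0 ≅ Z,  H_1 = 0,  H_2 ≅ Z.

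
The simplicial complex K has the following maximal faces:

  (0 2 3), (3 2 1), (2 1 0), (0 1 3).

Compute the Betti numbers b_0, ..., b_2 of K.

K has 4 vertices, 6 edges, 4 triangles.
rank ∂_0 = 0, rank ∂_1 = 3 ⇒ b_0 = 4 − 0 − 3 = 1; all invariant factors of ∂_1 are 1 so no torsion. So H_0 = Z.
rank ∂_1 = 3, rank ∂_2 = 3 ⇒ b_1 = 6 − 3 − 3 = 0; all invariant factors of ∂_2 are 1 so no torsion. So H_1 = 0.
rank ∂_2 = 3, rank ∂_3 = 0 ⇒ b_2 = 4 − 3 − 0 = 1. So H_2 = Z.

b_0 = 1, b_1 = 0, b_2 = 1.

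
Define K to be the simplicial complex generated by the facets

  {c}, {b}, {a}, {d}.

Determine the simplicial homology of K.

Fix the vertex order a < b < c < d and write every simplex with vertices in increasing order. Then dim K = 0 and the simplices of K are:

  0-simplices (4): a, b, c, d

Hence C_0 ≅ Z^4.

Reading off H_k = ker ∂_k / im ∂_{k+1}:

  H_0: rank C_0 − rank ∂_1 = 4 − 0 = 4, and there is no ∂_1, so H_0 = Z^4.

(K is a triangulation of a set of 4 points.)

H_0 ≅ Z^4.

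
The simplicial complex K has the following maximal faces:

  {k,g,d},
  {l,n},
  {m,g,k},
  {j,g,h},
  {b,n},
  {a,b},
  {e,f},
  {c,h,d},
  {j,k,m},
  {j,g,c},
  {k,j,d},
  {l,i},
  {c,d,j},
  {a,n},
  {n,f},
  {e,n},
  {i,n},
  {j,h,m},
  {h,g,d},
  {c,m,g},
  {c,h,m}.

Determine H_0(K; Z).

H_0 = Z^2.

Order the vertices as a < b < c < d < e < f < g < h < i < j < k < l < m < n. Listing each simplex with vertices in this order, K has dimension 2 with simplices:

  0-simplices (14): a, b, c, d, e, f, g, h, i, j, k, l, m, n
  1-simplices (27): ab, an, bn, cd, cg, ch, cj, cm, dg, dh, dj, dk, ef, en, fn, gh, gj, gk, gm, hj, hm, il, in, jk, jm, km, ln
  2-simplices (12): cdh, cdj, cgj, cgm, chm, dgh, dgk, djk, ghj, gkm, hjm, jkm

so the chain groups are C_0 ≅ Z^14, C_1 ≅ Z^27, C_2 ≅ Z^12.

The boundary map ∂_1: C_1 → C_0 maps an edge to its endpoints' difference, ∂[p,q] = q − p. For instance
  ∂jk = k − j.
As a 14×27 matrix over Z this has rank 12, with invariant factors (1,1,1,1,1,1,1,1,1,1,1,1).

∂_2: C_2 → C_1 acts by ∂[p,q,r] = [q,r] − [p,r] + [p,q]. For instance
  ∂chm = hm − cm + ch,
  ∂gkm = km − gm + gk.
The resulting 27×12 matrix has rank 12, and its Smith normal form has invariant factors (1,1,1,1,1,1,1,1,1,1,1,2).

Reading off H_k = ker ∂_k / im ∂_{k+1}:

  H_0: rank C_0 − rank ∂_1 = 14 − 12 = 2, and the invariant factors of ∂_1 are all 1, so H_0 = Z^2.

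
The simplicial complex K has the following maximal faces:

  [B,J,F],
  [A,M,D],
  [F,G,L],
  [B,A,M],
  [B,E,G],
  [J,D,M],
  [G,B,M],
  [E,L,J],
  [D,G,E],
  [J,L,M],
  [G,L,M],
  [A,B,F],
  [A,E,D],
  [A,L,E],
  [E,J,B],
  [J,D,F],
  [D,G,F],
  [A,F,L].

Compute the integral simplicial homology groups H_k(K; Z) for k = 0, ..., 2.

H_0 ≅ Z,  H_1 ≅ Z^2,  H_2 ≅ Z.

Order the vertices as A < B < D < E < F < G < J < L < M. Listing each simplex with vertices in this order, K has dimension 2 with simplices:

  0-simplices (9): A, B, D, E, F, G, J, L, M
  1-simplices (27): AB, AD, AE, AF, AL, AM, BE, BF, BG, BJ, BM, DE, DF, DG, DJ, DM, EG, EJ, EL, FG, FJ, FL, GL, GM, JL, JM, LM
  2-simplices (18): ABF, ABM, ADE, ADM, AEL, AFL, BEG, BEJ, BFJ, BGM, DEG, DFG, DFJ, DJM, EJL, FGL, GLM, JLM

Hence C_0 ≅ Z^9, C_1 ≅ Z^27, C_2 ≅ Z^18.

Boundary ∂_1: C_1 → C_0 sends each edge [p,q] (with p < q) to q − p. For instance
  ∂AE = E − A.
The 9×27 boundary matrix has rank 8 and Smith normal form diag(1,1,1,1,1,1,1,1).

The boundary map ∂_2: C_2 → C_1 acts by ∂[p,q,r] = [q,r] − [p,r] + [p,q]. For instance
  ∂BEG = EG − BG + BE,
  ∂ABF = BF − AF + AB.
The resulting 27×18 matrix has rank 17, and its Smith normal form has invariant factors (1,1,1,1,1,1,1,1,1,1,1,1,1,1,1,1,1).

Reading off H_k = ker ∂_k / im ∂_{k+1}:

  H_0: rank C_0 − rank ∂_1 = 9 − 8 = 1, and the invariant factors of ∂_1 are all 1, so H_0 ≅ Z.
  H_1: rank ker ∂_1 − rank ∂_2 = (27 − 8) − 17 = 2, and the invariant factors of ∂_2 are all 1, so H_1 ≅ Z^2.
  H_2: rank ker ∂_2 − rank ∂_3 = (18 − 17) − 0 = 1, and there is no ∂_3, so H_2 ≅ Z.

(K is a triangulation of the torus T^2.)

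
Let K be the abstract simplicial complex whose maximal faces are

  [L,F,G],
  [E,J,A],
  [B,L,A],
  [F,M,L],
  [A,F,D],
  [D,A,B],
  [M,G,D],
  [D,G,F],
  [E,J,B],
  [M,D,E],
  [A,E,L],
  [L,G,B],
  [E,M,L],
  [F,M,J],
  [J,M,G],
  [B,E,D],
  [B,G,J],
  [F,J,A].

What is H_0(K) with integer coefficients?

H_0 = Z.

Order the vertices as A < B < D < E < F < G < J < L < M. Listing each simplex with vertices in this order, K has dimension 2 with simplices:

  0-simplices (9): A, B, D, E, F, G, J, L, M
  1-simplices (27): AB, AD, AE, AF, AJ, AL, BD, BE, BG, BJ, BL, DE, DF, DG, DM, EJ, EL, EM, FG, FJ, FL, FM, GJ, GL, GM, JM, LM
  2-simplices (18): ABD, ABL, ADF, AEJ, AEL, AFJ, BDE, BEJ, BGJ, BGL, DEM, DFG, DGM, ELM, FGL, FJM, FLM, GJM

so the chain groups are C_0 ≅ Z^9, C_1 ≅ Z^27, C_2 ≅ Z^18.

∂_1: C_1 → C_0 maps an edge to its endpoints' difference, ∂[p,q] = q − p.
The 9×27 boundary matrix has rank 8 and Smith normal form diag(1,1,1,1,1,1,1,1).

∂_2: C_2 → C_1 acts by ∂[p,q,r] = [q,r] − [p,r] + [p,q]. For instance
  ∂BGL = GL − BL + BG,
  ∂AEJ = EJ − AJ + AE.
The 27×18 boundary matrix has rank 18 and Smith normal form diag(1,1,1,1,1,1,1,1,1,1,1,1,1,1,1,1,1,2).

Computing H_k = (kernel of ∂_k) / (image of ∂_{k+1}):

  H_0: rank C_0 − rank ∂_1 = 9 − 8 = 1, and the invariant factors of ∂_1 are all 1, so H_0 = Z.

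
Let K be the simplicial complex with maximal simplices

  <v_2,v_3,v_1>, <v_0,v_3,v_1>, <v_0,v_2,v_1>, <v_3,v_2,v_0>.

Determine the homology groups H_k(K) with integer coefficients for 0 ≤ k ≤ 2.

H_0 ≅ Z,  H_1 = 0,  H_2 ≅ Z.

Fix the vertex order v_0 < v_1 < v_2 < v_3 and write every simplex with vertices in increasing order. Then dim K = 2 and the simplices of K are:

  0-simplices (4): [v_0], [v_1], [v_2], [v_3]
  1-simplices (6): [v_0,v_1], [v_0,v_2], [v_0,v_3], [v_1,v_2], [v_1,v_3], [v_2,v_3]
  2-simplices (4): [v_0,v_1,v_2], [v_0,v_1,v_3], [v_0,v_2,v_3], [v_1,v_2,v_3]

giving chain groups C_0 ≅ Z^4, C_1 ≅ Z^6, C_2 ≅ Z^4.

The boundary map ∂_1: C_1 → C_0 maps an edge to its endpoints' difference, ∂[p,q] = q − p. For instance
  ∂[v_0,v_1] = [v_1] − [v_0].
As a 4×6 matrix over Z this has rank 3, with invariant factors (1,1,1).

Boundary ∂_2: C_2 → C_1 sends each 2-simplex [p,q,r] to [q,r] − [p,r] + [p,q]. For instance
  ∂[v_1,v_2,v_3] = [v_2,v_3] − [v_1,v_3] + [v_1,v_2],
  ∂[v_0,v_2,v_3] = [v_2,v_3] − [v_0,v_3] + [v_0,v_2].
This gives a 6×4 integer matrix of rank 3; reducing to Smith normal form yields diagonal entries (1,1,1).

From H_k ≅ ker(∂_k) / im(∂_{k+1}) we obtain:

  H_0: rank C_0 − rank ∂_1 = 4 − 3 = 1, and the invariant factors of ∂_1 are all 1, so H_0 ≅ Z.
  H_1: rank ker ∂_1 − rank ∂_2 = (6 − 3) − 3 = 0, and the invariant factors of ∂_2 are all 1, so H_1 ≅ 0.
  H_2: rank ker ∂_2 − rank ∂_3 = (4 − 3) − 0 = 1, and there is no ∂_3, so H_2 ≅ Z.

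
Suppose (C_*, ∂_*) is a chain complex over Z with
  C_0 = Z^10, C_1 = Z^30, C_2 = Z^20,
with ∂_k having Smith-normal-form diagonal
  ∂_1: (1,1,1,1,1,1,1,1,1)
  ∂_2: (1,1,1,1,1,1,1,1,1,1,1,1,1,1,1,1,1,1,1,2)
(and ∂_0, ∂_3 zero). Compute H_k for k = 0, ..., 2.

H_0: b_0 = 10 − 0 − 9 = 1; torsion from ∂_1 factors > 1: none. So H_0 ≅ Z.
H_1: b_1 = 30 − 9 − 20 = 1; torsion from ∂_2 factors > 1: [2]. So H_1 ≅ Z ⊕ Z/2Z.
H_2: b_2 = 20 − 20 − 0 = 0; torsion from ∂_3 factors > 1: none. So H_2 ≅ 0.

H_0 ≅ Z,  H_1 ≅ Z ⊕ Z/2Z,  H_2 = 0.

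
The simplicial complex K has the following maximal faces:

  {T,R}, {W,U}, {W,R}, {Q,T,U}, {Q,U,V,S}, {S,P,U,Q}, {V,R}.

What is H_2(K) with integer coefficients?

Order the vertices as P < Q < R < S < T < U < V < W. Listing each simplex with vertices in this order, K has dimension 3 with simplices:

  0-simplices (8): P, Q, R, S, T, U, V, W
  1-simplices (15): PQ, PS, PU, QS, QT, QU, QV, RT, RV, RW, SU, SV, TU, UV, UW
  2-simplices (8): PQS, PQU, PSU, QSU, QSV, QTU, QUV, SUV
  3-simplices (2): PQSU, QSUV

giving chain groups C_0 ≅ Z^8, C_1 ≅ Z^15, C_2 ≅ Z^8, C_3 ≅ Z^2.

Boundary ∂_1: C_1 → C_0 maps an edge to its endpoints' difference, ∂[p,q] = q − p.
The 8×15 boundary matrix has rank 7 and Smith normal form diag(1,1,1,1,1,1,1).

∂_2: C_2 → C_1 sends each 2-simplex [p,q,r] to [q,r] − [p,r] + [p,q]. For instance
  ∂PSU = SU − PU + PS,
  ∂QSU = SU − QU + QS.
As a 15×8 matrix over Z this has rank 6, with invariant factors (1,1,1,1,1,1).

The boundary map ∂_3: C_3 → C_2 sends each 3-simplex σ to the alternating sum Σ_i (−1)^i (σ with its i-th vertex removed). For instance
  ∂QSUV = SUV − QUV + QSV − QSU,
  ∂PQSU = QSU − PSU + PQU − PQS.
The 8×2 boundary matrix has rank 2 and Smith normal form diag(1,1).

From H_k ≅ ker(∂_k) / im(∂_{k+1}) we obtain:

  H_2: rank ker ∂_2 − rank ∂_3 = (8 − 6) − 2 = 0, and the invariant factors of ∂_3 are all 1, so H_2 = 0.

H_2 = 0.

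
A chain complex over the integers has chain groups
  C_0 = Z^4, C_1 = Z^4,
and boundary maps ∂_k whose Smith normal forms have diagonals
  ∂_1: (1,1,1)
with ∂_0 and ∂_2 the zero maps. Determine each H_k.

H_0 ≅ Z,  H_1 ≅ Z.

H_0: b_0 = 4 − 0 − 3 = 1; torsion from ∂_1 factors > 1: none. So H_0 ≅ Z.
H_1: b_1 = 4 − 3 − 0 = 1; torsion from ∂_2 factors > 1: none. So H_1 ≅ Z.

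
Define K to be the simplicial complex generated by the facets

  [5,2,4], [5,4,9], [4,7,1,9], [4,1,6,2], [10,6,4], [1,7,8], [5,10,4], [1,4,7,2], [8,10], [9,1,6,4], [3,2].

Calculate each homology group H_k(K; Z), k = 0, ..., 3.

H_0 ≅ Z,  H_1 ≅ Z,  H_2 = 0,  H_3 = 0.

K has 10 vertices, 23 edges, 17 triangles, 4 3-simplices.
rank ∂_0 = 0, rank ∂_1 = 9 ⇒ b_0 = 10 − 0 − 9 = 1; all invariant factors of ∂_1 are 1 so no torsion. So H_0 = Z.
rank ∂_1 = 9, rank ∂_2 = 13 ⇒ b_1 = 23 − 9 − 13 = 1; all invariant factors of ∂_2 are 1 so no torsion. So H_1 = Z.
rank ∂_2 = 13, rank ∂_3 = 4 ⇒ b_2 = 17 − 13 − 4 = 0; all invariant factors of ∂_3 are 1 so no torsion. So H_2 = 0.
rank ∂_3 = 4, rank ∂_4 = 0 ⇒ b_3 = 4 − 4 − 0 = 0. So H_3 = 0.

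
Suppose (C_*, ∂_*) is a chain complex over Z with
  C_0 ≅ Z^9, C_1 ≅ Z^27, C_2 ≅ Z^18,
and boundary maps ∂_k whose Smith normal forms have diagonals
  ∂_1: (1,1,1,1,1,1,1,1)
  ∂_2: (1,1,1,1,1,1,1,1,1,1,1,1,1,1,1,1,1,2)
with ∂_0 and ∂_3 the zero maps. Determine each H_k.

H_0: b_0 = 9 − 0 − 8 = 1; torsion from ∂_1 factors > 1: none. So H_0 ≅ Z.
H_1: b_1 = 27 − 8 − 18 = 1; torsion from ∂_2 factors > 1: [2]. So H_1 ≅ Z ⊕ Z/2.
H_2: b_2 = 18 − 18 − 0 = 0; torsion from ∂_3 factors > 1: none. So H_2 ≅ 0.

H_0 ≅ Z,  H_1 ≅ Z ⊕ Z/2,  H_2 = 0.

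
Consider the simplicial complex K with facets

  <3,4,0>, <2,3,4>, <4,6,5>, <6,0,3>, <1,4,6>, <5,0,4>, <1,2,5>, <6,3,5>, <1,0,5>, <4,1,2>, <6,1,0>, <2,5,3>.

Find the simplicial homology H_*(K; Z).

Order the vertices as 0 < 1 < 2 < 3 < 4 < 5 < 6. Listing each simplex with vertices in this order, K has dimension 2 with simplices:

  0-simplices (7): [0], [1], [2], [3], [4], [5], [6]
  1-simplices (18): [0,1], [0,3], [0,4], [0,5], [0,6], [1,2], [1,4], [1,5], [1,6], [2,3], [2,4], [2,5], [3,4], [3,5], [3,6], [4,5], [4,6], [5,6]
  2-simplices (12): [0,1,5], [0,1,6], [0,3,4], [0,3,6], [0,4,5], [1,2,4], [1,2,5], [1,4,6], [2,3,4], [2,3,5], [3,5,6], [4,5,6]

Hence C_0 ≅ Z^7, C_1 ≅ Z^18, C_2 ≅ Z^12.

Boundary ∂_1: C_1 → C_0 is given by ∂[p,q] = [q] − [p].
The 7×18 boundary matrix has rank 6 and Smith normal form diag(1,1,1,1,1,1).

The boundary map ∂_2: C_2 → C_1 acts by ∂[p,q,r] = [q,r] − [p,r] + [p,q]. For instance
  ∂[0,3,6] = [3,6] − [0,6] + [0,3],
  ∂[2,3,4] = [3,4] − [2,4] + [2,3].
This gives a 18×12 integer matrix of rank 12; reducing to Smith normal form yields diagonal entries (1,1,1,1,1,1,1,1,1,1,1,2).

Now H_k = ker ∂_k / im ∂_{k+1}, so:

  H_0: rank C_0 − rank ∂_1 = 7 − 6 = 1, and the invariant factors of ∂_1 are all 1, so H_0 = Z.
  H_1: rank ker ∂_1 − rank ∂_2 = (18 − 6) − 12 = 0, and ∂_2 has invariant factor 2 > 1, so H_1 = Z/2.
  H_2: rank ker ∂_2 − rank ∂_3 = (12 − 12) − 0 = 0, and there is no ∂_3, so H_2 = 0.

H_0 ≅ Z,  H_1 ≅ Z/2,  H_2 = 0.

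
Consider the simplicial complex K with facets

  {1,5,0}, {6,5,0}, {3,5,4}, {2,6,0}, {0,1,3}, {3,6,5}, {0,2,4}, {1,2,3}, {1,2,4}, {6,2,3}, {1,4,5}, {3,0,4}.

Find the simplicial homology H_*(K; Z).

H_0 = Z,  H_1 = Z/2,  H_2 = 0.

Take the total order 0 < 1 < 2 < 3 < 4 < 5 < 6 on the vertex set. Then K (dimension 2) consists of the simplices:

  0-simplices (7): [0], [1], [2], [3], [4], [5], [6]
  1-simplices (18): [0,1], [0,2], [0,3], [0,4], [0,5], [0,6], [1,2], [1,3], [1,4], [1,5], [2,3], [2,4], [2,6], [3,4], [3,5], [3,6], [4,5], [5,6]
  2-simplices (12): [0,1,3], [0,1,5], [0,2,4], [0,2,6], [0,3,4], [0,5,6], [1,2,3], [1,2,4], [1,4,5], [2,3,6], [3,4,5], [3,5,6]

giving chain groups C_0 ≅ Z^7, C_1 ≅ Z^18, C_2 ≅ Z^12.

Boundary ∂_1: C_1 → C_0 sends each edge [p,q] (with p < q) to q − p. For instance
  ∂[3,4] = [4] − [3].
This gives a 7×18 integer matrix of rank 6; reducing to Smith normal form yields diagonal entries (1,1,1,1,1,1).

The boundary map ∂_2: C_2 → C_1 maps a triangle to the signed sum of its edges. For instance
  ∂[1,4,5] = [4,5] − [1,5] + [1,4],
  ∂[0,2,6] = [2,6] − [0,6] + [0,2].
This gives a 18×12 integer matrix of rank 12; reducing to Smith normal form yields diagonal entries (1,1,1,1,1,1,1,1,1,1,1,2).

Now H_k = ker ∂_k / im ∂_{k+1}, so:

  H_0: rank C_0 − rank ∂_1 = 7 − 6 = 1, and the invariant factors of ∂_1 are all 1, so H_0 = Z.
  H_1: rank ker ∂_1 − rank ∂_2 = (18 − 6) − 12 = 0, and ∂_2 has invariant factor 2 > 1, so H_1 = Z/2.
  H_2: rank ker ∂_2 − rank ∂_3 = (12 − 12) − 0 = 0, and there is no ∂_3, so H_2 = 0.

(K is a triangulation of the real projective plane RP^2.)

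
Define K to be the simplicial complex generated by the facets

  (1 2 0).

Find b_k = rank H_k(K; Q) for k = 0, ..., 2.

Order the vertices as 0 < 1 < 2. Listing each simplex with vertices in this order, K has dimension 2 with simplices:

  0-simplices (3): [0], [1], [2]
  1-simplices (3): [0,1], [0,2], [1,2]
  2-simplices (1): [0,1,2]

so the chain groups are C_0 ≅ Z^3, C_1 ≅ Z^3, C_2 ≅ Z^1.

The boundary map ∂_1: C_1 → C_0 is given by ∂[p,q] = [q] − [p]. For instance
  ∂[1,2] = [2] − [1].
The 3×3 boundary matrix has rank 2 and Smith normal form diag(1,1).

The boundary map ∂_2: C_2 → C_1 acts by ∂[p,q,r] = [q,r] − [p,r] + [p,q]. For instance
  ∂[0,1,2] = [1,2] − [0,2] + [0,1].
The 3×1 boundary matrix has rank 1 and Smith normal form diag(1).

Computing H_k = (kernel of ∂_k) / (image of ∂_{k+1}):

  H_0: rank C_0 − rank ∂_1 = 3 − 2 = 1, and the invariant factors of ∂_1 are all 1, so H_0 = Z.
  H_1: rank ker ∂_1 − rank ∂_2 = (3 − 2) − 1 = 0, and the invariant factors of ∂_2 are all 1, so H_1 = 0.
  H_2: rank ker ∂_2 − rank ∂_3 = (1 − 1) − 0 = 0, and there is no ∂_3, so H_2 = 0.

As a check, the Euler characteristic is 3 − 3 + 1 = 1, which agrees with 1 − 0 + 0 = 1.
(K is a triangulation of the 2-simplex.)

Hence the Betti numbers are b_0 = 1, b_1 = 0, b_2 = 0.

b_0 = 1, b_1 = 0, b_2 = 0.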